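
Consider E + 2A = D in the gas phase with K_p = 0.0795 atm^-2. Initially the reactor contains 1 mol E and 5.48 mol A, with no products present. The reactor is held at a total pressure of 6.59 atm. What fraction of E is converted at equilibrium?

Take 1 mol E as basis and let X be its fractional conversion, so ξ = X.
At extent ξ: n_E = 1 − X; n_A = 5.48 − 2X; n_D = X.
Summing: n_T = 6.48 − 2X.
y_i = n_i/n_T, p_i = y_i·P. K_p = p_D / (p_E p_A^2).
Equating to 0.0795 atm^-2 and solving on 0 < X < 1: X = 0.691.

X = 0.691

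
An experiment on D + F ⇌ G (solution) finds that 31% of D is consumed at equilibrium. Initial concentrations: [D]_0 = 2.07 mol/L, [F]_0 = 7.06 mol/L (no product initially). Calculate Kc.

Kc = 0.07 L/mol

Let X = conversion of D.
Concentrations: [D] = 2.07 − 2.07X; [F] = 7.06 − 2.07X; [G] = 2.07X.
At X = 0.31: [D] = 1.43, [F] = 6.42, [G] = 0.642.
Kc = [G] / ([D] [F]) = 0.07 L/mol.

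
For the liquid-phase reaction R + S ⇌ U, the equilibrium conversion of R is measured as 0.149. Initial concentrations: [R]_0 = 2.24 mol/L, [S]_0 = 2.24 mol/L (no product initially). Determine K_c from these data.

Let X = conversion of R.
Concentrations: [R] = 2.24 − 2.24X; [S] = 2.24 − 2.24X; [U] = 2.24X.
At X = 0.149: [R] = 1.91, [S] = 1.91, [U] = 0.334.
K_c = [U] / ([R] [S]) = 0.0918 L/mol.

K_c = 0.0918 L/mol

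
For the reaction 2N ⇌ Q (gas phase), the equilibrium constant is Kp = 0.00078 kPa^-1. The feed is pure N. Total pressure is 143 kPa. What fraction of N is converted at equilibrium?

X = 0.168

Let X = conversion of N (basis 1 mol N); extent of reaction ξ = 0.5X.
At extent ξ: n_N = 1 − X; n_Q = 0.5X.
Total moles n_T = 1 − 0.5X.
With p_i = (n_i/n_T)P, Kp = p_Q / (p_N^2).
Substituting and setting equal to 0.00078 kPa^-1 gives a polynomial in X; the root in (0,1) is X = 0.168.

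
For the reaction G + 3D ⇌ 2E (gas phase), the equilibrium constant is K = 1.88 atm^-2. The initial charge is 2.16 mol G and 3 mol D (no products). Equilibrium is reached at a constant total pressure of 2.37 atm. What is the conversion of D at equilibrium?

Take 3 mol D as basis and let X be its fractional conversion, so ξ = X.
Mole table: n_G = 2.16 − X; n_D = 3 − 3X; n_E = 2X.
Total moles n_T = 5.16 − 2X.
With p_i = (n_i/n_T)P, K = p_E^2 / (p_G p_D^3).
Substituting and setting equal to 1.88 atm^-2 gives a polynomial in X; the root in (0,1) is X = 0.622.

X = 0.622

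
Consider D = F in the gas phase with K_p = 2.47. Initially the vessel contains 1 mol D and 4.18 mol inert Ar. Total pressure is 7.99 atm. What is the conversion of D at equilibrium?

Take 1 mol D as basis and let X be its fractional conversion, so ξ = X.
Mole table: n_D = 1 − X; n_F = X; n_I = 4.18 (inert).
Total moles n_T = 5.18 (Δν = 0, constant).
Mole fractions y_i = n_i/n_T; K_p = p_F / (p_D) with p_i = y_i·P.
This yields a degree-1 equation in X; solving on (0,1), X = 0.712.

X = 0.712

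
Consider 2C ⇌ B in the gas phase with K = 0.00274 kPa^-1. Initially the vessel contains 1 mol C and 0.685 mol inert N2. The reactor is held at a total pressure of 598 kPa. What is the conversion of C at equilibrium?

X = 0.523

Take 1 mol C as basis and let X be its fractional conversion, so ξ = 0.5X.
Mole table: n_C = 1 − X; n_B = 0.5X; n_I = 0.685 (inert).
Summing: n_T = 1.69 − 0.5X.
Mole fractions y_i = n_i/n_T; K = p_B / (p_C^2) with p_i = y_i·P.
Substituting and setting equal to 0.00274 kPa^-1 gives a polynomial in X; the root in (0,1) is X = 0.523.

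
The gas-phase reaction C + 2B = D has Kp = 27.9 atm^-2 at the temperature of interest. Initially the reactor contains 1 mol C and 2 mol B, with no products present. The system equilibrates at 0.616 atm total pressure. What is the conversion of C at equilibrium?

Let X = conversion of C (basis 1 mol C); extent of reaction ξ = X.
Mole table: n_C = 1 − X; n_B = 2 − 2X; n_D = X.
n_T = Σnᵢ = 3 − 2X.
With p_i = (n_i/n_T)P, Kp = p_D / (p_C p_B^2).
Substituting and setting equal to 27.9 atm^-2 gives a polynomial in X; the root in (0,1) is X = 0.646.

X = 0.646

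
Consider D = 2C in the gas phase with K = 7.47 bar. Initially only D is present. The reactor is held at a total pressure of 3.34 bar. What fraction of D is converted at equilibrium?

Take 1 mol D as basis and let X be its fractional conversion, so ξ = X.
Moles: n_D = 1 − X; n_C = 2X.
Summing: n_T = 1 + X.
Mole fractions y_i = n_i/n_T; K = p_C^2 / (p_D) with p_i = y_i·P.
Substituting and setting equal to 7.47 bar gives a polynomial in X; the root in (0,1) is X = 0.599.

X = 0.599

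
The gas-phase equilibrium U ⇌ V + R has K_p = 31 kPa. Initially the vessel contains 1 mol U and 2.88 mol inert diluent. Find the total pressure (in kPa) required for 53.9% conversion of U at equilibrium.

P = 217 kPa

Basis: 1 mol U initially; let X = conversion of U. Extent ξ = X.
At extent ξ: n_U = 1 − X; n_V = X; n_R = X; n_I = 2.88 (inert).
n_T = Σnᵢ = 3.88 + X.
K_p = p_V p_R / (p_U) with p_i = (n_i/n_T)·P.
At X = 0.539: the mole-fraction product g(X) = Π y_i^ν_i = 0.1426. Since K_p = g(X)·P^{1}, P = (K_p/g)^(1/1) = (31/0.1426)^(1/1) = 217 kPa.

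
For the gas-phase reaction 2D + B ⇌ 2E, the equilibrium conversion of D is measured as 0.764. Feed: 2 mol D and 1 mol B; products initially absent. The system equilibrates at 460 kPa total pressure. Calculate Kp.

Kp = 0.216 kPa^-1

Take 2 mol D as basis and let X be its fractional conversion, so ξ = X.
Mole table: n_D = 2 − 2X; n_B = 1 − X; n_E = 2X.
Total moles n_T = 3 − X.
At X = 0.764: n_D = 0.472, n_B = 0.236, n_E = 1.53, n_T = 2.24.
p_i = (n_i/n_T)·P. Kp = p_E^2 / (p_D^2 p_B) = 0.216 kPa^-1.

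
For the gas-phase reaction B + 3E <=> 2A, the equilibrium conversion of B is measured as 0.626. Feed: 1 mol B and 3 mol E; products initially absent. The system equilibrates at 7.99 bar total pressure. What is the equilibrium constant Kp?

Kp = 0.351 bar^-2

Let X = conversion of B (basis 1 mol B); extent of reaction ξ = X.
Moles: n_B = 1 − X; n_E = 3 − 3X; n_A = 2X.
Summing: n_T = 4 − 2X.
At X = 0.626: n_B = 0.374, n_E = 1.12, n_A = 1.25, n_T = 2.75.
p_i = (n_i/n_T)·P. Kp = p_A^2 / (p_B p_E^3) = 0.351 bar^-2.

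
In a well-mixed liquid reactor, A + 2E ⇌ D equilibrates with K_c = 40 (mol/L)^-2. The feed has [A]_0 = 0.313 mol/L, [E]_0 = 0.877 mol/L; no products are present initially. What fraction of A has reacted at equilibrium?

Let X = conversion of A; extent ξ = 0.313·X mol/L.
Concentrations: [A] = 0.313 − 0.313X; [E] = 0.877 − 0.626X; [D] = 0.313X.
K_c = [D] / ([A] [E]^2).
Solving K_c = 40 for X ∈ (0,1): X = 0.834.

X = 0.834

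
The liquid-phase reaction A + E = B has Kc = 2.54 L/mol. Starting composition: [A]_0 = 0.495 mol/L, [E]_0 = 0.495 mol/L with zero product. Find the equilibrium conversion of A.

Let X = conversion of A; extent ξ = 0.495·X mol/L.
Concentrations: [A] = 0.495 − 0.495X; [E] = 0.495 − 0.495X; [B] = 0.495X.
Kc = [B] / ([A] [E]).
This equals 2.54 at X = 0.421 (the root in 0 < X < 1).

X = 0.421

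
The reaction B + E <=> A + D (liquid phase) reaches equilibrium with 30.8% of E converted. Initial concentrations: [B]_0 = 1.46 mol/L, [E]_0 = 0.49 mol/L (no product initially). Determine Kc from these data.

Kc = 0.0513

Let X = conversion of E.
Concentrations: [B] = 1.46 − 0.49X; [E] = 0.49 − 0.49X; [A] = 0.49X; [D] = 0.49X.
At X = 0.308: [B] = 1.31, [E] = 0.339, [A] = 0.151, [D] = 0.151.
Kc = [A] [D] / ([B] [E]) = 0.0513.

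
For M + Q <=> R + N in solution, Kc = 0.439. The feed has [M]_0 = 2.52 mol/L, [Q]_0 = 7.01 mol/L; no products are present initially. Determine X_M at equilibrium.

Let X = conversion of M; extent ξ = 2.52·X mol/L.
Concentrations: [M] = 2.52 − 2.52X; [Q] = 7.01 − 2.52X; [R] = 2.52X; [N] = 2.52X.
Kc = [R] [N] / ([M] [Q]).
Equating to 0.439: the physical root is X = 0.610.

X = 0.610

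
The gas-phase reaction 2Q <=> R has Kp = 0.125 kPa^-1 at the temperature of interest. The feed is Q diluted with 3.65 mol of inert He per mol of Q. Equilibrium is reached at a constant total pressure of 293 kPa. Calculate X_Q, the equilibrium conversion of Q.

X = 0.786

Let X = conversion of Q (basis 1 mol Q); extent of reaction ξ = 0.5X.
Moles: n_Q = 1 − X; n_R = 0.5X; n_I = 3.65 (inert).
Total moles n_T = 4.65 − 0.5X.
With p_i = (n_i/n_T)P, Kp = p_R / (p_Q^2).
This yields a degree-2 equation in X; solving on (0,1), X = 0.786.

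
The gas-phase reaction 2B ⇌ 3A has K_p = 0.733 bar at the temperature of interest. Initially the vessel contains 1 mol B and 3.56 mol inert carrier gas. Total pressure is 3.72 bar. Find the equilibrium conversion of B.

X = 0.443

Take 1 mol B as basis and let X be its fractional conversion, so ξ = 0.5X.
At extent ξ: n_B = 1 − X; n_A = 1.5X; n_I = 3.56 (inert).
n_T = Σnᵢ = 4.56 + 0.5X.
y_i = n_i/n_T, p_i = y_i·P. K_p = p_A^3 / (p_B^2).
Setting this equal to 0.733 bar and taking the physical root (0 < X < 1) gives X = 0.443.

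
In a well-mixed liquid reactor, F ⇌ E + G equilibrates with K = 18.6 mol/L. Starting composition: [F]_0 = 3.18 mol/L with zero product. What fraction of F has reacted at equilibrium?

Let X = conversion of F; extent ξ = 3.18·X mol/L.
Concentrations: [F] = 3.18 − 3.18X; [E] = 3.18X; [G] = 3.18X.
K = [E] [G] / ([F]).
Setting equal to 18.6 and solving for X on (0,1) gives X = 0.870.

X = 0.870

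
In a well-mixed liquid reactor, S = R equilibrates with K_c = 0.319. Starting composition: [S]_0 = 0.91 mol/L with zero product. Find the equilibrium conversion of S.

Let X = conversion of S; extent ξ = 0.91·X mol/L.
Concentrations: [S] = 0.91 − 0.91X; [R] = 0.91X.
K_c = [R] / ([S]).
Setting equal to 0.319 and solving for X on (0,1) gives X = 0.242.

X = 0.242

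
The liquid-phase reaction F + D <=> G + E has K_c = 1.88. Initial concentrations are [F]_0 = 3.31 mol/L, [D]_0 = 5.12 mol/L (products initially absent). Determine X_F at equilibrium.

X = 0.697

Let X = conversion of F; extent ξ = 3.31·X mol/L.
Concentrations: [F] = 3.31 − 3.31X; [D] = 5.12 − 3.31X; [G] = 3.31X; [E] = 3.31X.
K_c = [G] [E] / ([F] [D]).
Solving K_c = 1.88 for X ∈ (0,1): X = 0.697.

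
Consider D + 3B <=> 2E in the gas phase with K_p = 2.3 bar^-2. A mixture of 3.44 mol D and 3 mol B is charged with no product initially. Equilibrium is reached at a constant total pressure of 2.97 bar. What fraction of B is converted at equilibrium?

X = 0.683

Let X = conversion of B (basis 3 mol B); extent of reaction ξ = X.
Mole table: n_D = 3.44 − X; n_B = 3 − 3X; n_E = 2X.
Total moles n_T = 6.44 − 2X.
Mole fractions y_i = n_i/n_T; K_p = p_E^2 / (p_D p_B^3) with p_i = y_i·P.
Setting this equal to 2.3 bar^-2 and taking the physical root (0 < X < 1) gives X = 0.683.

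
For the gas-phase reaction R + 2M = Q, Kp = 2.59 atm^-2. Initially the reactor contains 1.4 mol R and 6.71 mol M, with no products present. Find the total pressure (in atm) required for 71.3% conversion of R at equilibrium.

P = 1.27 atm

Take 1.4 mol R as basis and let X be its fractional conversion, so ξ = 1.4X.
Mole table: n_R = 1.4 − 1.4X; n_M = 6.71 − 2.8X; n_Q = 1.4X.
Total moles n_T = 8.11 − 2.8X.
Kp = p_Q / (p_R p_M^2) with p_i = (n_i/n_T)·P.
At X = 0.713: the mole-fraction product g(X) = Π y_i^ν_i = 4.179. Since Kp = g(X)·P^{-2}, P = (g/Kp)^(1/2) = (4.179/2.59)^(1/2) = 1.27 atm.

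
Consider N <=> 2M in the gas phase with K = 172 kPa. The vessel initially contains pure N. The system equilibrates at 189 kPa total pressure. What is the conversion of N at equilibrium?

Take 1 mol N as basis and let X be its fractional conversion, so ξ = X.
At extent ξ: n_N = 1 − X; n_M = 2X.
Summing: n_T = 1 + X.
With p_i = (n_i/n_T)P, K = p_M^2 / (p_N).
Equating to 172 kPa and solving on 0 < X < 1: X = 0.431.

X = 0.431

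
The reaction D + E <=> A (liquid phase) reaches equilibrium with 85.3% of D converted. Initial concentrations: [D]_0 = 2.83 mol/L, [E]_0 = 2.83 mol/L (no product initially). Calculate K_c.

Let X = conversion of D.
Concentrations: [D] = 2.83 − 2.83X; [E] = 2.83 − 2.83X; [A] = 2.83X.
At X = 0.853: [D] = 0.416, [E] = 0.416, [A] = 2.41.
K_c = [A] / ([D] [E]) = 13.9 L/mol.

K_c = 13.9 L/mol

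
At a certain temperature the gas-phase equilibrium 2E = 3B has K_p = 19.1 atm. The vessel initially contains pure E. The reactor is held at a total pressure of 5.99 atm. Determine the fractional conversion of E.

X = 0.590

Basis: 1 mol E initially; let X = conversion of E. Extent ξ = 0.5X.
At extent ξ: n_E = 1 − X; n_B = 1.5X.
n_T = Σnᵢ = 1 + 0.5X.
y_i = n_i/n_T, p_i = y_i·P. K_p = p_B^3 / (p_E^2).
Equating to 19.1 atm and solving on 0 < X < 1: X = 0.590.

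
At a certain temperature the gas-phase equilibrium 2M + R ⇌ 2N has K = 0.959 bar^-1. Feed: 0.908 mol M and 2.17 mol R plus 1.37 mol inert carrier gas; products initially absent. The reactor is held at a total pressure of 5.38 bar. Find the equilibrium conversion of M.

X = 0.605

Take 0.908 mol M as basis and let X be its fractional conversion, so ξ = 0.454X.
Moles: n_M = 0.908 − 0.908X; n_R = 2.17 − 0.454X; n_N = 0.908X; n_I = 1.37 (inert).
Total moles n_T = 4.45 − 0.454X.
y_i = n_i/n_T, p_i = y_i·P. K = p_N^2 / (p_M^2 p_R).
Setting this equal to 0.959 bar^-1 and taking the physical root (0 < X < 1) gives X = 0.605.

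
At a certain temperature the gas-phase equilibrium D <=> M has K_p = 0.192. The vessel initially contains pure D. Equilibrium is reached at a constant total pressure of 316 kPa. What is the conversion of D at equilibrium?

X = 0.161

Take 1 mol D as basis and let X be its fractional conversion, so ξ = X.
Moles: n_D = 1 − X; n_M = X.
Total moles n_T = 1 (Δν = 0, constant).
y_i = n_i/n_T, p_i = y_i·P. K_p = p_M / (p_D).
Substituting and setting equal to 0.192 gives a polynomial in X; the root in (0,1) is X = 0.161.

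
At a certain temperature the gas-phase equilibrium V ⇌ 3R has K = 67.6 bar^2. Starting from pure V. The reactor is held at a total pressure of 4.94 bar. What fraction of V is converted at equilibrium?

Basis: 1 mol V initially; let X = conversion of V. Extent ξ = X.
Species balance: n_V = 1 − X; n_R = 3X.
Summing: n_T = 1 + 2X.
y_i = n_i/n_T, p_i = y_i·P. K = p_R^3 / (p_V).
Equating to 67.6 bar^2 and solving on 0 < X < 1: X = 0.585.

X = 0.585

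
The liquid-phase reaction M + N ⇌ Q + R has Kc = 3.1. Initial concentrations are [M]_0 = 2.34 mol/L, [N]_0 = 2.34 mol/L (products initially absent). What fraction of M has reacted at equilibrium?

X = 0.638

Let X = conversion of M; extent ξ = 2.34·X mol/L.
Concentrations: [M] = 2.34 − 2.34X; [N] = 2.34 − 2.34X; [Q] = 2.34X; [R] = 2.34X.
Kc = [Q] [R] / ([M] [N]).
Solving Kc = 3.1 for X ∈ (0,1): X = 0.638.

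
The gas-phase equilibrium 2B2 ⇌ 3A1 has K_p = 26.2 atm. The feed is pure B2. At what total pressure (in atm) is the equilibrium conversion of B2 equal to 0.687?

Basis: 1 mol B2 initially; let X = conversion of B2. Extent ξ = 0.5X.
Species balance: n_B2 = 1 − X; n_A1 = 1.5X.
Summing: n_T = 1 + 0.5X.
K_p = p_A1^3 / (p_B2^2) with p_i = (n_i/n_T)·P.
At X = 0.687: the mole-fraction product g(X) = Π y_i^ν_i = 8.314. Since K_p = g(X)·P^{1}, P = (K_p/g)^(1/1) = (26.2/8.314)^(1/1) = 3.15 atm.

P = 3.15 atm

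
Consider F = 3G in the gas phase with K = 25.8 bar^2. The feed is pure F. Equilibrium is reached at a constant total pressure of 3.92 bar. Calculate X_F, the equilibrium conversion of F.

X = 0.499

Take 1 mol F as basis and let X be its fractional conversion, so ξ = X.
Moles: n_F = 1 − X; n_G = 3X.
Summing: n_T = 1 + 2X.
y_i = n_i/n_T, p_i = y_i·P. K = p_G^3 / (p_F).
Substituting and setting equal to 25.8 bar^2 gives a polynomial in X; the root in (0,1) is X = 0.499.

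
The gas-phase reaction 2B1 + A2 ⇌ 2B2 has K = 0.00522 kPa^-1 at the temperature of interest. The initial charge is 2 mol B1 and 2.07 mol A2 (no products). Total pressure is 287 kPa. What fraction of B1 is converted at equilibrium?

Take 2 mol B1 as basis and let X be its fractional conversion, so ξ = X.
At extent ξ: n_B1 = 2 − 2X; n_A2 = 2.07 − X; n_B2 = 2X.
Summing: n_T = 4.07 − X.
y_i = n_i/n_T, p_i = y_i·P. K = p_B2^2 / (p_B1^2 p_A2).
Substituting and setting equal to 0.00522 kPa^-1 gives a polynomial in X; the root in (0,1) is X = 0.450.

X = 0.450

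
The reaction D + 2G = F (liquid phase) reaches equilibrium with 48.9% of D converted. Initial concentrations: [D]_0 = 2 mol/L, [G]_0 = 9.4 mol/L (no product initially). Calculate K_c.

Let X = conversion of D.
Concentrations: [D] = 2 − 2X; [G] = 9.4 − 4X; [F] = 2X.
At X = 0.489: [D] = 1.02, [G] = 7.44, [F] = 0.978.
K_c = [F] / ([D] [G]^2) = 0.0173 (mol/L)^-2.

K_c = 0.0173 (mol/L)^-2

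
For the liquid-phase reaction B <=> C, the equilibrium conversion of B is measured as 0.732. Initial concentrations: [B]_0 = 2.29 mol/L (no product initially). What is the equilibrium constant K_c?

K_c = 2.73

Let X = conversion of B.
Concentrations: [B] = 2.29 − 2.29X; [C] = 2.29X.
At X = 0.732: [B] = 0.614, [C] = 1.68.
K_c = [C] / ([B]) = 2.73.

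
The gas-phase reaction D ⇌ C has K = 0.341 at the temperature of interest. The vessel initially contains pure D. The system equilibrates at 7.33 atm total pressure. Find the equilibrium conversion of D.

X = 0.254

Basis: 1 mol D initially; let X = conversion of D. Extent ξ = X.
Mole table: n_D = 1 − X; n_C = X.
Since Δν = 0, n_T = 1 throughout.
With p_i = (n_i/n_T)P, K = p_C / (p_D).
Substituting and setting equal to 0.341 gives a polynomial in X; the root in (0,1) is X = 0.254.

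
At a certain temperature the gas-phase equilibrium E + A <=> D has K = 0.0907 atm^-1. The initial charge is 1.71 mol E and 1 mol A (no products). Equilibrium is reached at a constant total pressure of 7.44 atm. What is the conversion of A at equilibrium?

X = 0.284

Let X = conversion of A (basis 1 mol A); extent of reaction ξ = X.
Moles: n_E = 1.71 − X; n_A = 1 − X; n_D = X.
n_T = Σnᵢ = 2.71 − X.
With p_i = (n_i/n_T)P, K = p_D / (p_E p_A).
Equating to 0.0907 atm^-1 and solving on 0 < X < 1: X = 0.284.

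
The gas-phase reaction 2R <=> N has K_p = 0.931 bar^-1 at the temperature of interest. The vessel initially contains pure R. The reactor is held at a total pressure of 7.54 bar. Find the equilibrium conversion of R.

X = 0.815

Take 1 mol R as basis and let X be its fractional conversion, so ξ = 0.5X.
Mole table: n_R = 1 − X; n_N = 0.5X.
n_T = Σnᵢ = 1 − 0.5X.
Mole fractions y_i = n_i/n_T; K_p = p_N / (p_R^2) with p_i = y_i·P.
This yields a degree-2 equation in X; solving on (0,1), X = 0.815.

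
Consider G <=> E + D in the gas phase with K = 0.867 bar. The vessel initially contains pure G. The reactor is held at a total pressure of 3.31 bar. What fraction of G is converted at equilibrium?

Let X = conversion of G (basis 1 mol G); extent of reaction ξ = X.
Species balance: n_G = 1 − X; n_E = X; n_D = X.
Summing: n_T = 1 + X.
y_i = n_i/n_T, p_i = y_i·P. K = p_E p_D / (p_G).
This yields a degree-2 equation in X; solving on (0,1), X = 0.456.

X = 0.456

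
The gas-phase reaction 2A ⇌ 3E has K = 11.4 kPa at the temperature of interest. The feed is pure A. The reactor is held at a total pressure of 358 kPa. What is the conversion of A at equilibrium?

X = 0.189

Basis: 1 mol A initially; let X = conversion of A. Extent ξ = 0.5X.
Mole table: n_A = 1 − X; n_E = 1.5X.
n_T = Σnᵢ = 1 + 0.5X.
With p_i = (n_i/n_T)P, K = p_E^3 / (p_A^2).
This yields a degree-3 equation in X; solving on (0,1), X = 0.189.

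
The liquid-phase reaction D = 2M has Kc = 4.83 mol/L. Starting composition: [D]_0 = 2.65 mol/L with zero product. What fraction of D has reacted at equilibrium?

Let X = conversion of D; extent ξ = 2.65·X mol/L.
Concentrations: [D] = 2.65 − 2.65X; [M] = 5.3X.
Kc = [M]^2 / ([D]).
This equals 4.83 at X = 0.485 (the root in 0 < X < 1).

X = 0.485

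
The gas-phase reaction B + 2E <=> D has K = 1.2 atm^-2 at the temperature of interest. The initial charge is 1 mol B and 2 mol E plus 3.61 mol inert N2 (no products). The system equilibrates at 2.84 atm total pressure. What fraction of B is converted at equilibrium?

X = 0.330

Let X = conversion of B (basis 1 mol B); extent of reaction ξ = X.
Moles: n_B = 1 − X; n_E = 2 − 2X; n_D = X; n_I = 3.61 (inert).
Summing: n_T = 6.61 − 2X.
With p_i = (n_i/n_T)P, K = p_D / (p_B p_E^2).
Substituting and setting equal to 1.2 atm^-2 gives a polynomial in X; the root in (0,1) is X = 0.330.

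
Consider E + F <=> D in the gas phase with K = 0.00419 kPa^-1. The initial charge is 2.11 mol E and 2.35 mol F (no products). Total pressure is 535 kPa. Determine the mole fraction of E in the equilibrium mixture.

y_E = 0.323

Let X = conversion of E (basis 2.11 mol E); extent of reaction ξ = 2.11X.
Mole table: n_E = 2.11 − 2.11X; n_F = 2.35 − 2.11X; n_D = 2.11X.
Summing: n_T = 4.46 − 2.11X.
Mole fractions y_i = n_i/n_T; K = p_D / (p_E p_F) with p_i = y_i·P.
Substituting and setting equal to 0.00419 kPa^-1 gives a polynomial in X; the root in (0,1) is X = 0.468.
Then n_E = 1.12, n_T = 3.47, so y_E = 0.323.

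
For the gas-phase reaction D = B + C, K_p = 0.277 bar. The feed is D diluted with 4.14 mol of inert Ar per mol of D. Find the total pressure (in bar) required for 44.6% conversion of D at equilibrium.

Basis: 1 mol D initially; let X = conversion of D. Extent ξ = X.
Moles: n_D = 1 − X; n_B = X; n_C = X; n_I = 4.14 (inert).
n_T = Σnᵢ = 5.14 + X.
K_p = p_B p_C / (p_D) with p_i = (n_i/n_T)·P.
At X = 0.446: the mole-fraction product g(X) = Π y_i^ν_i = 0.06428. Since K_p = g(X)·P^{1}, P = (K_p/g)^(1/1) = (0.277/0.06428)^(1/1) = 4.31 bar.

P = 4.31 bar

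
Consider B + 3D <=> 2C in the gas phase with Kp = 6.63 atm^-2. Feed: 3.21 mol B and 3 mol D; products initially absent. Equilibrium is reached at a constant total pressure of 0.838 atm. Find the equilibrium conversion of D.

Let X = conversion of D (basis 3 mol D); extent of reaction ξ = X.
Moles: n_B = 3.21 − X; n_D = 3 − 3X; n_C = 2X.
Total moles n_T = 6.21 − 2X.
With p_i = (n_i/n_T)P, Kp = p_C^2 / (p_B p_D^3).
Substituting and setting equal to 6.63 atm^-2 gives a polynomial in X; the root in (0,1) is X = 0.546.

X = 0.546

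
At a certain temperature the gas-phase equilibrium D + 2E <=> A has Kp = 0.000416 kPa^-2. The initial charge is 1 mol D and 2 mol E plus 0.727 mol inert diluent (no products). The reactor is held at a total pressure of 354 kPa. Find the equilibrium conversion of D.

Let X = conversion of D (basis 1 mol D); extent of reaction ξ = X.
Species balance: n_D = 1 − X; n_E = 2 − 2X; n_A = X; n_I = 0.727 (inert).
Summing: n_T = 3.73 − 2X.
y_i = n_i/n_T, p_i = y_i·P. Kp = p_A / (p_D p_E^2).
Substituting and setting equal to 0.000416 kPa^-2 gives a polynomial in X; the root in (0,1) is X = 0.738.

X = 0.738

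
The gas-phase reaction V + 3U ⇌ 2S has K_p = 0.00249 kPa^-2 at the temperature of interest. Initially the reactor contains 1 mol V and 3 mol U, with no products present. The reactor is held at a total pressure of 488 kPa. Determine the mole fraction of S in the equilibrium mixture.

Let X = conversion of V (basis 1 mol V); extent of reaction ξ = X.
Mole table: n_V = 1 − X; n_U = 3 − 3X; n_S = 2X.
n_T = Σnᵢ = 4 − 2X.
y_i = n_i/n_T, p_i = y_i·P. K_p = p_S^2 / (p_V p_U^3).
Substituting and setting equal to 0.00249 kPa^-2 gives a polynomial in X; the root in (0,1) is X = 0.825.
Then n_S = 1.65, n_T = 2.35, so y_S = 0.702.

y_S = 0.702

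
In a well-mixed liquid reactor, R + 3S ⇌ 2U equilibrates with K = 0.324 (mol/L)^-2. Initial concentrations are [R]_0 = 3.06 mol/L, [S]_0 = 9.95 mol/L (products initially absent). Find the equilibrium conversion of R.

X = 0.675

Let X = conversion of R; extent ξ = 3.06·X mol/L.
Concentrations: [R] = 3.06 − 3.06X; [S] = 9.95 − 9.18X; [U] = 6.12X.
K = [U]^2 / ([R] [S]^3).
This equals 0.324 at X = 0.675 (the root in 0 < X < 1).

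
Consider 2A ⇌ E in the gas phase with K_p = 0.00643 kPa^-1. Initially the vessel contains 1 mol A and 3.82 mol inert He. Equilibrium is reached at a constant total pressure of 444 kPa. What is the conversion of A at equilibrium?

Take 1 mol A as basis and let X be its fractional conversion, so ξ = 0.5X.
At extent ξ: n_A = 1 − X; n_E = 0.5X; n_I = 3.82 (inert).
n_T = Σnᵢ = 4.82 − 0.5X.
y_i = n_i/n_T, p_i = y_i·P. K_p = p_E / (p_A^2).
Equating to 0.00643 kPa^-1 and solving on 0 < X < 1: X = 0.419.

X = 0.419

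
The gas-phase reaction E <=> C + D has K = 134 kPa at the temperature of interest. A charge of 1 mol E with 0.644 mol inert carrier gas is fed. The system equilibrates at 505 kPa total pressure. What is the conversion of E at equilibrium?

Take 1 mol E as basis and let X be its fractional conversion, so ξ = X.
Moles: n_E = 1 − X; n_C = X; n_D = X; n_I = 0.644 (inert).
Summing: n_T = 1.64 + X.
With p_i = (n_i/n_T)P, K = p_C p_D / (p_E).
Equating to 134 kPa and solving on 0 < X < 1: X = 0.524.

X = 0.524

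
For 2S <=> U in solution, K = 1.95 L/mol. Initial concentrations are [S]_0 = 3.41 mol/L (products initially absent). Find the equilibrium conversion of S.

X = 0.761

Let X = conversion of S; extent ξ = 3.41X/2 mol/L.
Concentrations: [S] = 3.41 − 3.41X; [U] = 1.71X.
K = [U] / ([S]^2).
Solving K = 1.95 for X ∈ (0,1): X = 0.761.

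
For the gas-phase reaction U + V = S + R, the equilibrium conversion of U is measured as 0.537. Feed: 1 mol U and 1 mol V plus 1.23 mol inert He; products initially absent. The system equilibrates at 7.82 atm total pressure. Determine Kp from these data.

Basis: 1 mol U initially; let X = conversion of U. Extent ξ = X.
Species balance: n_U = 1 − X; n_V = 1 − X; n_S = X; n_R = X; n_I = 1.23 (inert).
Since Δν = 0, n_T = 3.23 throughout.
At X = 0.537: n_U = 0.463, n_V = 0.463, n_S = 0.537, n_R = 0.537, n_T = 3.23.
p_i = (n_i/n_T)·P. Kp = p_S p_R / (p_U p_V) = 1.35.

Kp = 1.35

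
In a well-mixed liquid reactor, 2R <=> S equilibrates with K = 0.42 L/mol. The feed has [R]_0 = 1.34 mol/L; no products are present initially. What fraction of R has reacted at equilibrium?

Let X = conversion of R; extent ξ = 1.34X/2 mol/L.
Concentrations: [R] = 1.34 − 1.34X; [S] = 0.67X.
K = [S] / ([R]^2).
Equating to 0.42 L/mol: the physical root is X = 0.402.

X = 0.402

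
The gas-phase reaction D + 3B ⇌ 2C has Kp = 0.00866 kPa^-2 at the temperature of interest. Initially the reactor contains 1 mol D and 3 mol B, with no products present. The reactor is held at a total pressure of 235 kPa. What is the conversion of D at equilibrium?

X = 0.816

Let X = conversion of D (basis 1 mol D); extent of reaction ξ = X.
Mole table: n_D = 1 − X; n_B = 3 − 3X; n_C = 2X.
Total moles n_T = 4 − 2X.
Mole fractions y_i = n_i/n_T; Kp = p_C^2 / (p_D p_B^3) with p_i = y_i·P.
Substituting and setting equal to 0.00866 kPa^-2 gives a polynomial in X; the root in (0,1) is X = 0.816.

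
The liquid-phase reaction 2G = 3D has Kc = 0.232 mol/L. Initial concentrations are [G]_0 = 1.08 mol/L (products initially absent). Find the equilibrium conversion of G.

Let X = conversion of G; extent ξ = 1.08X/2 mol/L.
Concentrations: [G] = 1.08 − 1.08X; [D] = 1.62X.
Kc = [D]^3 / ([G]^2).
This equals 0.232 at X = 0.311 (the root in 0 < X < 1).

X = 0.311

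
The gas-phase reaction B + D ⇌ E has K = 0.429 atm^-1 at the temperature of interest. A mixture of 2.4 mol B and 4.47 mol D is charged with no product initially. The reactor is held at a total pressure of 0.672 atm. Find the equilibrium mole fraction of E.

y_E = 0.057

Basis: 2.4 mol B initially; let X = conversion of B. Extent ξ = 2.4X.
Mole table: n_B = 2.4 − 2.4X; n_D = 4.47 − 2.4X; n_E = 2.4X.
Summing: n_T = 6.87 − 2.4X.
y_i = n_i/n_T, p_i = y_i·P. K = p_E / (p_B p_D).
This yields a degree-2 equation in X; solving on (0,1), X = 0.154.
Then n_E = 0.369, n_T = 6.5, so y_E = 0.057.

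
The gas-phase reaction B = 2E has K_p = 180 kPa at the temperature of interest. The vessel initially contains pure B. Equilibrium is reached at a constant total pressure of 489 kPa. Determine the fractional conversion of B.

X = 0.290

Let X = conversion of B (basis 1 mol B); extent of reaction ξ = X.
At extent ξ: n_B = 1 − X; n_E = 2X.
Total moles n_T = 1 + X.
Mole fractions y_i = n_i/n_T; K_p = p_E^2 / (p_B) with p_i = y_i·P.
This yields a degree-2 equation in X; solving on (0,1), X = 0.290.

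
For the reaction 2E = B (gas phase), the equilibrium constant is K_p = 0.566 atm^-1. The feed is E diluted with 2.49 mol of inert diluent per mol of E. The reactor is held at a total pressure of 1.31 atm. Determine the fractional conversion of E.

Take 1 mol E as basis and let X be its fractional conversion, so ξ = 0.5X.
Mole table: n_E = 1 − X; n_B = 0.5X; n_I = 2.49 (inert).
n_T = Σnᵢ = 3.49 − 0.5X.
Mole fractions y_i = n_i/n_T; K_p = p_B / (p_E^2) with p_i = y_i·P.
This yields a degree-2 equation in X; solving on (0,1), X = 0.249.

X = 0.249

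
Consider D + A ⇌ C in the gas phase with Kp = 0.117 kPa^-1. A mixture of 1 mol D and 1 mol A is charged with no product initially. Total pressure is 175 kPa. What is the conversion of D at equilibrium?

X = 0.784

Take 1 mol D as basis and let X be its fractional conversion, so ξ = X.
Species balance: n_D = 1 − X; n_A = 1 − X; n_C = X.
Total moles n_T = 2 − X.
y_i = n_i/n_T, p_i = y_i·P. Kp = p_C / (p_D p_A).
Substituting and setting equal to 0.117 kPa^-1 gives a polynomial in X; the root in (0,1) is X = 0.784.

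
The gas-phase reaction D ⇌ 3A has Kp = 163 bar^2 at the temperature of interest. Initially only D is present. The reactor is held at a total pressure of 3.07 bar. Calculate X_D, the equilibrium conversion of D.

X = 0.865

Take 1 mol D as basis and let X be its fractional conversion, so ξ = X.
Moles: n_D = 1 − X; n_A = 3X.
Total moles n_T = 1 + 2X.
With p_i = (n_i/n_T)P, Kp = p_A^3 / (p_D).
Equating to 163 bar^2 and solving on 0 < X < 1: X = 0.865.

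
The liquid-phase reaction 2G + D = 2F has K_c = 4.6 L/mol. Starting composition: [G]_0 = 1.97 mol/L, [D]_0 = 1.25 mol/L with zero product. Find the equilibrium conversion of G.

Let X = conversion of G; extent ξ = 1.97X/2 mol/L.
Concentrations: [G] = 1.97 − 1.97X; [D] = 1.25 − 0.985X; [F] = 1.97X.
K_c = [F]^2 / ([G]^2 [D]).
Solving K_c = 4.6 for X ∈ (0,1): X = 0.630.

X = 0.630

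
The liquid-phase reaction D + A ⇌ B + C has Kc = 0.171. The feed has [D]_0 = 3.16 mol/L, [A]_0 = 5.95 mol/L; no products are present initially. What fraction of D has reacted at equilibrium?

X = 0.393

Let X = conversion of D; extent ξ = 3.16·X mol/L.
Concentrations: [D] = 3.16 − 3.16X; [A] = 5.95 − 3.16X; [B] = 3.16X; [C] = 3.16X.
Kc = [B] [C] / ([D] [A]).
Solving Kc = 0.171 for X ∈ (0,1): X = 0.393.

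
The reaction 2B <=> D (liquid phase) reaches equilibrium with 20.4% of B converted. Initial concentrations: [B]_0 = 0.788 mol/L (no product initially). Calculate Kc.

Let X = conversion of B.
Concentrations: [B] = 0.788 − 0.788X; [D] = 0.394X.
At X = 0.204: [B] = 0.627, [D] = 0.0804.
Kc = [D] / ([B]^2) = 0.204 L/mol.

Kc = 0.204 L/mol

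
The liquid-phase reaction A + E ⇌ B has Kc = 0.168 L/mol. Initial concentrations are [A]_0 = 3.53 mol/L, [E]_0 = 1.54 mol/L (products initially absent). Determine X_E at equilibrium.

X = 0.336

Let X = conversion of E; extent ξ = 1.54·X mol/L.
Concentrations: [A] = 3.53 − 1.54X; [E] = 1.54 − 1.54X; [B] = 1.54X.
Kc = [B] / ([A] [E]).
Setting equal to 0.168 and solving for X on (0,1) gives X = 0.336.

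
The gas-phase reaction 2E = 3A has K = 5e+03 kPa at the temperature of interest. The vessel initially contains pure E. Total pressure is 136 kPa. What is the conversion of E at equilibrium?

X = 0.813

Let X = conversion of E (basis 1 mol E); extent of reaction ξ = 0.5X.
Moles: n_E = 1 − X; n_A = 1.5X.
Summing: n_T = 1 + 0.5X.
y_i = n_i/n_T, p_i = y_i·P. K = p_A^3 / (p_E^2).
This yields a degree-3 equation in X; solving on (0,1), X = 0.813.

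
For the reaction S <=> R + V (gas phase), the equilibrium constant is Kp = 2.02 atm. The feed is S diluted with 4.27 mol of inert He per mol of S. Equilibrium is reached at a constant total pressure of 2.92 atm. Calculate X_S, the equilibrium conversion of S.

Let X = conversion of S (basis 1 mol S); extent of reaction ξ = X.
Mole table: n_S = 1 − X; n_R = X; n_V = X; n_I = 4.27 (inert).
Summing: n_T = 5.27 + X.
With p_i = (n_i/n_T)P, Kp = p_R p_V / (p_S).
This yields a degree-2 equation in X; solving on (0,1), X = 0.835.

X = 0.835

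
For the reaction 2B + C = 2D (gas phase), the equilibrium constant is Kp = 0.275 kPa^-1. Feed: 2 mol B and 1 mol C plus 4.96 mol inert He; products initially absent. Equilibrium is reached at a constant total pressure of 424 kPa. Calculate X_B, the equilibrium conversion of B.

Basis: 2 mol B initially; let X = conversion of B. Extent ξ = X.
Mole table: n_B = 2 − 2X; n_C = 1 − X; n_D = 2X; n_I = 4.96 (inert).
n_T = Σnᵢ = 7.96 − X.
y_i = n_i/n_T, p_i = y_i·P. Kp = p_D^2 / (p_B^2 p_C).
This yields a degree-3 equation in X; solving on (0,1), X = 0.690.

X = 0.690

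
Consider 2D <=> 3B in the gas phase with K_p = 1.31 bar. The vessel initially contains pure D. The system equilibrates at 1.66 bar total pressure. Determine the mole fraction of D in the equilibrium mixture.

Take 1 mol D as basis and let X be its fractional conversion, so ξ = 0.5X.
Mole table: n_D = 1 − X; n_B = 1.5X.
Summing: n_T = 1 + 0.5X.
Mole fractions y_i = n_i/n_T; K_p = p_B^3 / (p_D^2) with p_i = y_i·P.
Equating to 1.31 bar and solving on 0 < X < 1: X = 0.445.
Then n_D = 0.555, n_T = 1.22, so y_D = 0.454.

y_D = 0.454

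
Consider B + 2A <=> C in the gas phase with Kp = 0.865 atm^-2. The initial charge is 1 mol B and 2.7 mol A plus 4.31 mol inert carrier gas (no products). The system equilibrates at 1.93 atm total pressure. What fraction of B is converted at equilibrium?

Basis: 1 mol B initially; let X = conversion of B. Extent ξ = X.
At extent ξ: n_B = 1 − X; n_A = 2.7 − 2X; n_C = X; n_I = 4.31 (inert).
Total moles n_T = 8.01 − 2X.
With p_i = (n_i/n_T)P, Kp = p_C / (p_B p_A^2).
Setting this equal to 0.865 atm^-2 and taking the physical root (0 < X < 1) gives X = 0.223.

X = 0.223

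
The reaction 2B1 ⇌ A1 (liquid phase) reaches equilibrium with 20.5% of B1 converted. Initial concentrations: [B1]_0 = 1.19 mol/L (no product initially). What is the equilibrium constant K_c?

K_c = 0.136 L/mol

Let X = conversion of B1.
Concentrations: [B1] = 1.19 − 1.19X; [A1] = 0.595X.
At X = 0.205: [B1] = 0.946, [A1] = 0.122.
K_c = [A1] / ([B1]^2) = 0.136 L/mol.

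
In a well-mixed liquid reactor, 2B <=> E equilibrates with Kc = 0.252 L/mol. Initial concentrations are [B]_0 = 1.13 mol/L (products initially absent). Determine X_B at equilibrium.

Let X = conversion of B; extent ξ = 1.13X/2 mol/L.
Concentrations: [B] = 1.13 − 1.13X; [E] = 0.565X.
Kc = [E] / ([B]^2).
Equating to 0.252 L/mol: the physical root is X = 0.288.

X = 0.288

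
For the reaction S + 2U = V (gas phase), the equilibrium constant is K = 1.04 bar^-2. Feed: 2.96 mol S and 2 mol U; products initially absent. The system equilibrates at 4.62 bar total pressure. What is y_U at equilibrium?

Take 2 mol U as basis and let X be its fractional conversion, so ξ = X.
Moles: n_S = 2.96 − X; n_U = 2 − 2X; n_V = X.
n_T = Σnᵢ = 4.96 − 2X.
With p_i = (n_i/n_T)P, K = p_V / (p_S p_U^2).
Equating to 1.04 bar^-2 and solving on 0 < X < 1: X = 0.784.
Then n_U = 0.432, n_T = 3.39, so y_U = 0.127.

y_U = 0.127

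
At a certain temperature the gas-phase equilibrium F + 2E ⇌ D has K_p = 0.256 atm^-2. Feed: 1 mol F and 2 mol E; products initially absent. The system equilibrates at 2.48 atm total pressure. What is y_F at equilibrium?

y_F = 0.285

Basis: 1 mol F initially; let X = conversion of F. Extent ξ = X.
At extent ξ: n_F = 1 − X; n_E = 2 − 2X; n_D = X.
Summing: n_T = 3 − 2X.
With p_i = (n_i/n_T)P, K_p = p_D / (p_F p_E^2).
This yields a degree-3 equation in X; solving on (0,1), X = 0.338.
Then n_F = 0.662, n_T = 2.32, so y_F = 0.285.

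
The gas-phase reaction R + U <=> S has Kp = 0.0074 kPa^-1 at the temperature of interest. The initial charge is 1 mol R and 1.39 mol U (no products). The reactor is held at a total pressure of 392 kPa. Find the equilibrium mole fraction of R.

y_R = 0.238

Let X = conversion of R (basis 1 mol R); extent of reaction ξ = X.
Moles: n_R = 1 − X; n_U = 1.39 − X; n_S = X.
Total moles n_T = 2.39 − X.
Mole fractions y_i = n_i/n_T; Kp = p_S / (p_R p_U) with p_i = y_i·P.
Equating to 0.0074 kPa^-1 and solving on 0 < X < 1: X = 0.567.
Then n_R = 0.433, n_T = 1.82, so y_R = 0.238.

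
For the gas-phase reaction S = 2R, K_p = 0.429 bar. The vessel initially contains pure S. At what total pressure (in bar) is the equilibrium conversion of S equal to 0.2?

Basis: 1 mol S initially; let X = conversion of S. Extent ξ = X.
Species balance: n_S = 1 − X; n_R = 2X.
n_T = Σnᵢ = 1 + X.
K_p = p_R^2 / (p_S) with p_i = (n_i/n_T)·P.
At X = 0.2: the mole-fraction product g(X) = Π y_i^ν_i = 0.1667. Since K_p = g(X)·P^{1}, P = (K_p/g)^(1/1) = (0.429/0.1667)^(1/1) = 2.57 bar.

P = 2.57 bar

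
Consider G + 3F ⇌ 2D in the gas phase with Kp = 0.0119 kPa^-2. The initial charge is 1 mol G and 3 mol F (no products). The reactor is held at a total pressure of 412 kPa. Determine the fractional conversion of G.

Take 1 mol G as basis and let X be its fractional conversion, so ξ = X.
Moles: n_G = 1 − X; n_F = 3 − 3X; n_D = 2X.
Summing: n_T = 4 − 2X.
With p_i = (n_i/n_T)P, Kp = p_D^2 / (p_G p_F^3).
Equating to 0.0119 kPa^-2 and solving on 0 < X < 1: X = 0.870.

X = 0.870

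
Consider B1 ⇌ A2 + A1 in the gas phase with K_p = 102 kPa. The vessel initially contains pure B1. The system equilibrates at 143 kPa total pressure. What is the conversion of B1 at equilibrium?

X = 0.645

Take 1 mol B1 as basis and let X be its fractional conversion, so ξ = X.
Moles: n_B1 = 1 − X; n_A2 = X; n_A1 = X.
Summing: n_T = 1 + X.
y_i = n_i/n_T, p_i = y_i·P. K_p = p_A2 p_A1 / (p_B1).
Equating to 102 kPa and solving on 0 < X < 1: X = 0.645.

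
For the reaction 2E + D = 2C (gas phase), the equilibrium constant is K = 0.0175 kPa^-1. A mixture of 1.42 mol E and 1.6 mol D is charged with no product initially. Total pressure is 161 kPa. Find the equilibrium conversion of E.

Let X = conversion of E (basis 1.42 mol E); extent of reaction ξ = 0.71X.
Species balance: n_E = 1.42 − 1.42X; n_D = 1.6 − 0.71X; n_C = 1.42X.
Summing: n_T = 3.02 − 0.71X.
Mole fractions y_i = n_i/n_T; K = p_C^2 / (p_E^2 p_D) with p_i = y_i·P.
This yields a degree-3 equation in X; solving on (0,1), X = 0.533.

X = 0.533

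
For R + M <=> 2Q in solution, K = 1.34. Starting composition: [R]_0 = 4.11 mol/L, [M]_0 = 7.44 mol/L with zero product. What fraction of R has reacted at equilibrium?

X = 0.481

Let X = conversion of R; extent ξ = 4.11·X mol/L.
Concentrations: [R] = 4.11 − 4.11X; [M] = 7.44 − 4.11X; [Q] = 8.22X.
K = [Q]^2 / ([R] [M]).
This equals 1.34 at X = 0.481 (the root in 0 < X < 1).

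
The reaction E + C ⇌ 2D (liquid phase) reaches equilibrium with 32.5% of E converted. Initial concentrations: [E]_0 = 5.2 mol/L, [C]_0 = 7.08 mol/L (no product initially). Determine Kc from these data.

Let X = conversion of E.
Concentrations: [E] = 5.2 − 5.2X; [C] = 7.08 − 5.2X; [D] = 10.4X.
At X = 0.325: [E] = 3.51, [C] = 5.39, [D] = 3.38.
Kc = [D]^2 / ([E] [C]) = 0.604.

Kc = 0.604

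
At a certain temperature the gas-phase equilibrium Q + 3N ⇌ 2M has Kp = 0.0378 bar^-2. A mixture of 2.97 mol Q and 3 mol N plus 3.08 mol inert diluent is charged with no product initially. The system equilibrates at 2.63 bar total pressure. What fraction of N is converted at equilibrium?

X = 0.187

Basis: 3 mol N initially; let X = conversion of N. Extent ξ = X.
Moles: n_Q = 2.97 − X; n_N = 3 − 3X; n_M = 2X; n_I = 3.08 (inert).
Summing: n_T = 9.05 − 2X.
Mole fractions y_i = n_i/n_T; Kp = p_M^2 / (p_Q p_N^3) with p_i = y_i·P.
This yields a degree-4 equation in X; solving on (0,1), X = 0.187.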